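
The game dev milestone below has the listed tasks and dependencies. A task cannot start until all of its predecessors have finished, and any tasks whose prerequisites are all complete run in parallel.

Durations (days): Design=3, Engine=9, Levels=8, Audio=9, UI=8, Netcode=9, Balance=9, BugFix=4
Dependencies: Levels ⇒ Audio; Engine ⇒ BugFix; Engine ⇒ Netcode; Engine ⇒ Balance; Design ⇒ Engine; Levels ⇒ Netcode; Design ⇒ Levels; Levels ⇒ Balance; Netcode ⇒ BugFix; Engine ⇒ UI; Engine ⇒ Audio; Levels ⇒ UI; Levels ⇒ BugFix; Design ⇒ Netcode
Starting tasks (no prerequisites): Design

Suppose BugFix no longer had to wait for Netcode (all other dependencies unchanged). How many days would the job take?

Original critical path: Design→Engine→Netcode→BugFix = 3+9+9+4 = 25 ⇒ 25 days.
Without Netcode→BugFix, BugFix's earliest start moves from 21 to 12.
After: Design→Engine→Audio = 3+9+9 = 21 → 21 days.

21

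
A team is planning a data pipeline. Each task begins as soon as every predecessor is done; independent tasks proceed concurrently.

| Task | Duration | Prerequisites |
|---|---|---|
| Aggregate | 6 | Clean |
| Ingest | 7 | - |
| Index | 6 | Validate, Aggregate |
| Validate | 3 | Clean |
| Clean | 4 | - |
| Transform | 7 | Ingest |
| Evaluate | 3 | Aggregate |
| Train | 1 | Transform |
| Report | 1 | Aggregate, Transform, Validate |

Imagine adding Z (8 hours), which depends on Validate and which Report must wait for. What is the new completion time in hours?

Originally the project takes 16 hours.
With Z inserted, Report now waits for max(Aggregate, Transform, Validate, Z).
New critical path: Clean→Validate→Z→Report = 4+3+8+1 = 16 ⇒ 16 hours.

16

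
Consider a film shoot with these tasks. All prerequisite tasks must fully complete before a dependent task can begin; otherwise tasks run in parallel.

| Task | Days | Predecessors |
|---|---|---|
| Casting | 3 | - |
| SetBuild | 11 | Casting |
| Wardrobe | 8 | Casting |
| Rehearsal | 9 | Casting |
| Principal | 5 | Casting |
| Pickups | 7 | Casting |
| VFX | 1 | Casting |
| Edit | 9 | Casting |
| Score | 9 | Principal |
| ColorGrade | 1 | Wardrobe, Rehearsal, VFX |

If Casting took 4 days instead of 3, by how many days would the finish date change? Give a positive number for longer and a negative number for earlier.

The binding path is Casting→Principal→Score = 3+5+9 = 17; finish at 17 days.
Casting lies on that path, so at 4 days the path becomes 18 days.
The critical path is still Casting→Principal→Score; finish is now 18 days.
Change in finish: 18 − 17 = +1 days.

1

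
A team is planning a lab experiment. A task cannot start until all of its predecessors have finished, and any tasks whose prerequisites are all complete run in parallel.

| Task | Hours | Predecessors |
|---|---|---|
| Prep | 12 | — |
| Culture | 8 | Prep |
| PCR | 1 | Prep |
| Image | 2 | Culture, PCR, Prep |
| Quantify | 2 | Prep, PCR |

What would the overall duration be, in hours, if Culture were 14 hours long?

Baseline: Prep→Culture→Image = 12+8+2 = 22 → 22 hours.
Culture is on the critical path; changing it to 14 makes that path 28 hours.
That remains the longest chain; total 28 hours.

28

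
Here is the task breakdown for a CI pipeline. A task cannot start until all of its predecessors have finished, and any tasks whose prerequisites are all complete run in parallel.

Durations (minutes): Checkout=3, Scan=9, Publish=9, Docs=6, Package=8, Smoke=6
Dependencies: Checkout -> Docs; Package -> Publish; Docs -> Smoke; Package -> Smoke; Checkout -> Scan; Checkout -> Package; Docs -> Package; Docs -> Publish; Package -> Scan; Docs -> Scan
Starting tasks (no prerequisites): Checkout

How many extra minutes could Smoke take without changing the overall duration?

Critical path: Checkout→Docs→Package→Scan = 3+6+8+9 = 26, so the finish is 26 minutes.
The longest chain containing Smoke totals 23 minutes.
Float = 26 − 23 = 3.

3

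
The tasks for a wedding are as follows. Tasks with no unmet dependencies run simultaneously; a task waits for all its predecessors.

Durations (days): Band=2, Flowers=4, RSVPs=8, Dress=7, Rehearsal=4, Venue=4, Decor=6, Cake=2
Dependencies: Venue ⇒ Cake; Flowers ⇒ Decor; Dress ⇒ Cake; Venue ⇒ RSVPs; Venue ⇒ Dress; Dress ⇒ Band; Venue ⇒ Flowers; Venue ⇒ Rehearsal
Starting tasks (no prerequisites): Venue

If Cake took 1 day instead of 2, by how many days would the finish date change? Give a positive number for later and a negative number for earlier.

0

The binding path is Venue→Flowers→Decor = 4+4+6 = 14; finish at 14 days.
Cake is off the critical path — its longest chain is 13 days, giving 1 of slack.
No other chain overtakes it, so the finish is 14 days.
Change in finish: 14 − 14 = +0 days.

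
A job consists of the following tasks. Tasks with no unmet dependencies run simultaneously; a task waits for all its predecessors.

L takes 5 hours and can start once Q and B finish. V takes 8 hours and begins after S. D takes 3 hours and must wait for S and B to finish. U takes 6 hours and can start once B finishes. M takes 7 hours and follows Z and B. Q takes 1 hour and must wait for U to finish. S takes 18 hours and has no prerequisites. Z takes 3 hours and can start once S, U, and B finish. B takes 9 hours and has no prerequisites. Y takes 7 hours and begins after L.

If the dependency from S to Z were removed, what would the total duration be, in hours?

Original critical path: S→Z→M = 18+3+7 = 28 ⇒ 28 hours.
Without S→Z, Z's earliest start moves from 18 to 15.
The longest chain is now B→U→Q→L→Y = 9+6+1+5+7 = 28, so the plan takes 28 hours.

28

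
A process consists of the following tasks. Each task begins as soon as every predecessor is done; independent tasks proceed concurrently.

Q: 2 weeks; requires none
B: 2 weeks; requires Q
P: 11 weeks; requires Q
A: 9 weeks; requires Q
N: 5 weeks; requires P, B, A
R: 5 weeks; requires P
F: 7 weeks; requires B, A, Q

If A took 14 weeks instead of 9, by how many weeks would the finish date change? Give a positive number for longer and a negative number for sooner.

As given, the longest chain is Q→A→F = 2+9+7 = 18, so the finish is 18 weeks.
A lies on that path, so at 14 weeks the path becomes 23 weeks.
No other chain overtakes it, so the finish is 23 weeks.
Change in finish: 23 − 18 = +5 weeks.

5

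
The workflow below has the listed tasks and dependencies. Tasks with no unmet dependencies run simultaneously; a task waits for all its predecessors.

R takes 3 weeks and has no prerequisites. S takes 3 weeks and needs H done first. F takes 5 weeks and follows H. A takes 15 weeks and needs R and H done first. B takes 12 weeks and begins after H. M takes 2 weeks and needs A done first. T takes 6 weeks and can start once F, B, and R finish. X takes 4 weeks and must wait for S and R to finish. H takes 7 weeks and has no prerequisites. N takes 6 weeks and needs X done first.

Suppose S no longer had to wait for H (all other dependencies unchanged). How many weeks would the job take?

Original critical path: H→B→T = 7+12+6 = 25 ⇒ 25 weeks.
Without H→S, S's earliest start moves from 7 to 0.
The longest chain is now H→B→T = 7+12+6 = 25, so the job takes 25 weeks.

25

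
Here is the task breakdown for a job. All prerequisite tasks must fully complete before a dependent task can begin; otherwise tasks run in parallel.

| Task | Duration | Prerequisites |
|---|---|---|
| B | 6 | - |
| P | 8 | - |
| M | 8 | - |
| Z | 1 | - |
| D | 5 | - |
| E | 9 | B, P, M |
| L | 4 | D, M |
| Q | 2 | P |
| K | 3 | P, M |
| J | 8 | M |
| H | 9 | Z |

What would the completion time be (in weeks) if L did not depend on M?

Before: longest chain P→E = 8+9 = 17, finish 17.
Without M→L, L's earliest start moves from 8 to 5.
After: P→E = 8+9 = 17 → 17 weeks.

17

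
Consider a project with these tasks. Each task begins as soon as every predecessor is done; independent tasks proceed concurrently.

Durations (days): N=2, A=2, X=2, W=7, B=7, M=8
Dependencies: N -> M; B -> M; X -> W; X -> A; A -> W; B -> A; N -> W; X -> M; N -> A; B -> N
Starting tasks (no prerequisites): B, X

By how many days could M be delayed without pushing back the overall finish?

The longest chain is B→N→A→W = 7+2+2+7 = 18; overall finish 18 days.
Longest path through M: 17 days (earliest finish 17, latest finish 18).
Slack of M = 10 − 9 = 1 day.

1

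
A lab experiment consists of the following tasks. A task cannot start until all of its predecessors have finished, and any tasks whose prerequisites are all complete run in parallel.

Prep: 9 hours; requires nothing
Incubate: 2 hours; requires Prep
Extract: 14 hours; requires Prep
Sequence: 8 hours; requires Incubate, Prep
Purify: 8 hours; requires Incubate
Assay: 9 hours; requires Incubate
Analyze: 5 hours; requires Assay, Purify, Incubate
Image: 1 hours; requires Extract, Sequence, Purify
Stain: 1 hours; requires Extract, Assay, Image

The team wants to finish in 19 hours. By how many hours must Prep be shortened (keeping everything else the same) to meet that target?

6

Current finish: 25 hours; target: 19.
Prep is on every critical path, so each hour cut from Prep cuts the finish by one (this holds down to a finish of 17).
Need 25 − 19 = 6 hours off Prep → Prep becomes 3 hours, finish becomes 19.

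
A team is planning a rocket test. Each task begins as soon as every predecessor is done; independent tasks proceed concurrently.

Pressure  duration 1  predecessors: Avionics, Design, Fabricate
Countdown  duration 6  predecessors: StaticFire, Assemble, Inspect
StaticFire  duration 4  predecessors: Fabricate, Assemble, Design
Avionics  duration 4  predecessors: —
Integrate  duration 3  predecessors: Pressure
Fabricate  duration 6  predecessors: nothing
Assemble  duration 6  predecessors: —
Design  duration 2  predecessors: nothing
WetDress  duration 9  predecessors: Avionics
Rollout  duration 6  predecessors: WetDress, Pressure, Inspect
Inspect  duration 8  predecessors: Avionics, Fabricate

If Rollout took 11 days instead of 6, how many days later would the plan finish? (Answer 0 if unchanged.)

Critical path before the change: Fabricate→Inspect→Rollout = 6+8+6 = 20 giving 20 days.
Rollout is on the critical path; changing it to 11 makes that path 25 days.
No other chain overtakes it, so the finish is 25 days.
Change in finish: 25 − 20 = +5 days.

5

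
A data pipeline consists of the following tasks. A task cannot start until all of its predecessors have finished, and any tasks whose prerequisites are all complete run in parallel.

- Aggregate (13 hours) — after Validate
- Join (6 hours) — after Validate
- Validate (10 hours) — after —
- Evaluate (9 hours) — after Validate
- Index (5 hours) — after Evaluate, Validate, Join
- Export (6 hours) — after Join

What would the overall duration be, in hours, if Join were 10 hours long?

Actual critical path: Validate→Evaluate→Index = 10+9+5 = 24 ⇒ 24 hours.
Join has 2 hours of float (longest path through it is 22).
New critical path: Validate→Join→Export = 10+10+6 = 26 ⇒ 26 hours.

26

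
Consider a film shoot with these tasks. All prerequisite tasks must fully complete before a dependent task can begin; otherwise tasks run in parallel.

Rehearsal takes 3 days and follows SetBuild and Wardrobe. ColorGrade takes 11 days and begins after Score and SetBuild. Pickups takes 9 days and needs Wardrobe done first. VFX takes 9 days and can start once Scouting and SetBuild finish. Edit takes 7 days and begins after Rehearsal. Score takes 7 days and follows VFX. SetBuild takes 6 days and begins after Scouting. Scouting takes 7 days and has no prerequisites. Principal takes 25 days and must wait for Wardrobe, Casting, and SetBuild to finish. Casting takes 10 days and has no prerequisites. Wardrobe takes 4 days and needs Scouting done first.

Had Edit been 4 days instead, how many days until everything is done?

40

Baseline: Scouting→SetBuild→VFX→Score→ColorGrade = 7+6+9+7+11 = 40 → 40 days.
The longest path through Edit is only 23 days, so Edit has float 17.
No other chain overtakes it, so the finish is 40 days.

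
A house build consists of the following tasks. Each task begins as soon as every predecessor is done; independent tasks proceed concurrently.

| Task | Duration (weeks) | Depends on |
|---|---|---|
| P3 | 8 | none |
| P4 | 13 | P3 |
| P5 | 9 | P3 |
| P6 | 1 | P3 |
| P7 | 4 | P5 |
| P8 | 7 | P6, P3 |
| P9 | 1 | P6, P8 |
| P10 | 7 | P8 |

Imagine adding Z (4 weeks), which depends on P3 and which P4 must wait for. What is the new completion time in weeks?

25

Originally the house build takes 23 weeks.
With Z inserted, P4 now waits for max(P3, Z).
New critical path: P3→Z→P4 = 8+4+13 = 25 ⇒ 25 weeks.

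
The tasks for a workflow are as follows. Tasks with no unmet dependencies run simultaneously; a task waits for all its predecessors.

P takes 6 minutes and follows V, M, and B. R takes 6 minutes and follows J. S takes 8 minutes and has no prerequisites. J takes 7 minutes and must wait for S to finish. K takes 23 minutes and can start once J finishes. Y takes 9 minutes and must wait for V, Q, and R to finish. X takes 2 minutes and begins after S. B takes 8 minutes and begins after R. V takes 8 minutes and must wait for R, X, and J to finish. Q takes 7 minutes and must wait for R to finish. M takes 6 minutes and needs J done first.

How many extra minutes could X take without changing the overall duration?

Critical path: S→J→R→V→Y = 8+7+6+8+9 = 38, so the finish is 38 minutes.
The longest chain containing X totals 27 minutes.
Slack of X = 19 − 8 = 11 minutes.

11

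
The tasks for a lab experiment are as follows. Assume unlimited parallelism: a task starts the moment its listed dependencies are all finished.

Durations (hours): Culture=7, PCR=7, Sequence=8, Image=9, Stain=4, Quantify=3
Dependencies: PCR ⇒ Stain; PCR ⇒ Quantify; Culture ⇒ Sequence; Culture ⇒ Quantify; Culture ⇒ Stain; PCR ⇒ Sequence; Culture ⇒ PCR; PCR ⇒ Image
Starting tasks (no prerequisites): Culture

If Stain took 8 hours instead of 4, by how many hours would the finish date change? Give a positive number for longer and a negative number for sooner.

0

The binding path is Culture→PCR→Image = 7+7+9 = 23; finish at 23 hours.
Stain is off the critical path — its longest chain is 18 hours, giving 5 of slack.
No other chain overtakes it, so the finish is 23 hours.
Change in finish: 23 − 23 = +0 hours.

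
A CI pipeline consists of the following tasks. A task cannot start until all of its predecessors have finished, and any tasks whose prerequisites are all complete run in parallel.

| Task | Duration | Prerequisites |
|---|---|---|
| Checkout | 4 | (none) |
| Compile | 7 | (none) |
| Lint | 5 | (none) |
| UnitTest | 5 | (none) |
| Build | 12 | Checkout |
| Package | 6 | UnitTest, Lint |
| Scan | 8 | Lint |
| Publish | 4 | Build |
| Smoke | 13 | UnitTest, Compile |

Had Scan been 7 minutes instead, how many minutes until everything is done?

As given, the longest chain is Checkout→Build→Publish = 4+12+4 = 20, so the finish is 20 minutes.
The longest path through Scan is only 13 minutes, so Scan has float 7.
No other chain overtakes it, so the finish is 20 minutes.

20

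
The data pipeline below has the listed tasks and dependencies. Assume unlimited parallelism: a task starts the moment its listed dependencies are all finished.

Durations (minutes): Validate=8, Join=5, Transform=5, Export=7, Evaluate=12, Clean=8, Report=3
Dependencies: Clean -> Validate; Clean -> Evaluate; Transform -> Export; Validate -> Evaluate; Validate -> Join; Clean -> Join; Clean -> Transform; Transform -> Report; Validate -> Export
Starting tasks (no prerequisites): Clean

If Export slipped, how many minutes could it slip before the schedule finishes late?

5

Critical path: Clean→Validate→Evaluate = 8+8+12 = 28, so the finish is 28 minutes.
The longest chain containing Export totals 23 minutes.
So Export can slip 28 − 23 = 5 minutes.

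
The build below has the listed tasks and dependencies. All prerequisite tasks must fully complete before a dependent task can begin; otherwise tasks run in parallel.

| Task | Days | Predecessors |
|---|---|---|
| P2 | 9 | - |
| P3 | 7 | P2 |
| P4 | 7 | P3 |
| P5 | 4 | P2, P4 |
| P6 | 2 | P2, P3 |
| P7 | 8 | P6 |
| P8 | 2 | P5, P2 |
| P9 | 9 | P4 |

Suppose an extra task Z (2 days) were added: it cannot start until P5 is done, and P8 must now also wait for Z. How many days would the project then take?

Originally the project takes 32 days.
With Z inserted, P8 now waits for max(P5, P2, Z).
New critical path: P2→P3→P4→P9 = 9+7+7+9 = 32 ⇒ 32 days.

32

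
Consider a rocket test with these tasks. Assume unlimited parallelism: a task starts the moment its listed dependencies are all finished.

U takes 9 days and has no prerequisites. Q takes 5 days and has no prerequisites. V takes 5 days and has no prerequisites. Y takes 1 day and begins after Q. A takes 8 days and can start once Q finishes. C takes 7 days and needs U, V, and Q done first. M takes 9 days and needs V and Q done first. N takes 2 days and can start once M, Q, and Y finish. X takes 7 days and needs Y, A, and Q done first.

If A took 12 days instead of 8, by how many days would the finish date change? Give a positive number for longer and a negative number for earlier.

The binding path is Q→A→X = 5+8+7 = 20; finish at 20 days.
A lies on that path, so at 12 days the path becomes 24 days.
The critical path is still Q→A→X; finish is now 24 days.
Change in finish: 24 − 20 = +4 days.

4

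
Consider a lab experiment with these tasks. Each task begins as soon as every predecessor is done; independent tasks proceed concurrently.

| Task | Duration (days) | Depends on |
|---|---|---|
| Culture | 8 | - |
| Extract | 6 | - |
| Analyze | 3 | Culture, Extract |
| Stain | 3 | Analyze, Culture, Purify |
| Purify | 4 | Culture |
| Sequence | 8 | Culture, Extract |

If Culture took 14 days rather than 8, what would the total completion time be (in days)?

Critical path before the change: Culture→Sequence = 8+8 = 16 giving 16 days.
Culture is on the critical path; changing it to 14 makes that path 22 days.
No other chain overtakes it, so the finish is 22 days.

22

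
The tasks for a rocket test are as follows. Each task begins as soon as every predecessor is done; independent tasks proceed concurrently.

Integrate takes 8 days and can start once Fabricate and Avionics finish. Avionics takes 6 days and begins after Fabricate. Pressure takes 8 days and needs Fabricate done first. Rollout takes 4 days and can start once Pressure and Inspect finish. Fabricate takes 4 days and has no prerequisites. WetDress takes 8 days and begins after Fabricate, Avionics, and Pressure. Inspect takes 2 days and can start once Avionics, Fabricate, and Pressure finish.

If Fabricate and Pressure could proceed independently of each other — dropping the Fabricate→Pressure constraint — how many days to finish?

18

Before: longest chain Fabricate→Pressure→WetDress = 4+8+8 = 20, finish 20.
Without Fabricate→Pressure, Pressure's earliest start moves from 4 to 0.
The longest chain is now Fabricate→Avionics→WetDress = 4+6+8 = 18, so the job takes 18 days.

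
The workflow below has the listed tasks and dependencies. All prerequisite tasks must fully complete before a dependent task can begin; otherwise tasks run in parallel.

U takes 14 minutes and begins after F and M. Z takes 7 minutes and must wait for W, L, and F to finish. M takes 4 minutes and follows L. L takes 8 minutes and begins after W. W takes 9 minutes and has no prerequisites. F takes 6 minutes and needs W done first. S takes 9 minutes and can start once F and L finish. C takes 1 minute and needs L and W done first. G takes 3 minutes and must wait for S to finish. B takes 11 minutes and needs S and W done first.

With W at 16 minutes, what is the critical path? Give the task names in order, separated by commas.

W, L, S, B

The binding path is W→L→S→B = 9+8+9+11 = 37; finish at 37 minutes.
W lies on that path, so at 16 minutes the path becomes 44 minutes.
No other chain overtakes it, so the finish is 44 minutes.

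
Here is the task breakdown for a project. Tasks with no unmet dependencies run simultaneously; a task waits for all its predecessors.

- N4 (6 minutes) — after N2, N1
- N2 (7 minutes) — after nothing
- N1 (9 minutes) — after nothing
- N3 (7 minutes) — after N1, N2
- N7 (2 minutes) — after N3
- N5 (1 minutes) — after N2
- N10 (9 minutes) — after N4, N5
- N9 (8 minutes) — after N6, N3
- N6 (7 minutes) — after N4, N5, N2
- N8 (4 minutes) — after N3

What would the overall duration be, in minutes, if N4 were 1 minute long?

25

Critical path before the change: N1→N4→N6→N9 = 9+6+7+8 = 30 giving 30 minutes.
N4 is on the critical path; changing it to 1 makes that path 25 minutes.
That remains the longest chain; total 25 minutes.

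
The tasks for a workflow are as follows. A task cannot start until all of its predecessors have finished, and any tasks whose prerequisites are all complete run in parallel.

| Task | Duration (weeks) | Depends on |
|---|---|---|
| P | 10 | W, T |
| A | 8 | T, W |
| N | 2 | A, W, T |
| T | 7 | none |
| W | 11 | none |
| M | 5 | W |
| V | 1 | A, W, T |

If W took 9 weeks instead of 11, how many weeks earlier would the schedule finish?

2

The binding path is W→A→N = 11+8+2 = 21; finish at 21 weeks.
W is on the critical path; changing it to 9 makes that path 19 weeks.
No other chain overtakes it, so the finish is 19 weeks.
Change in finish: 19 − 21 = -2 weeks.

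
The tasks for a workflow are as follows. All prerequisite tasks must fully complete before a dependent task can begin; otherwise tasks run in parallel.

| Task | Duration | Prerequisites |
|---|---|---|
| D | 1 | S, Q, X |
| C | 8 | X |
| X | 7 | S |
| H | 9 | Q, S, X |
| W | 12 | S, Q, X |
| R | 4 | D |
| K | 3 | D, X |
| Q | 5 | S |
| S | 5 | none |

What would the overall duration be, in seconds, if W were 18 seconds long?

30

Baseline: S→X→W = 5+7+12 = 24 → 24 seconds.
W is on the critical path; changing it to 18 makes that path 30 seconds.
No other chain overtakes it, so the finish is 30 seconds.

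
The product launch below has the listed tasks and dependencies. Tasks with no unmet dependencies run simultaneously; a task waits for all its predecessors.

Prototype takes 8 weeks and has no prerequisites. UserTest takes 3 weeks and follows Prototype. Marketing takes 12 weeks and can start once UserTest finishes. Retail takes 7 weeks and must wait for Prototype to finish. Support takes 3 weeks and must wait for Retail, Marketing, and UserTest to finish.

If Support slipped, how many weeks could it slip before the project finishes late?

0

Prototype→UserTest→Marketing→Support = 8+3+12+3 = 26 sets the makespan at 26 weeks.
Longest path through Support: 26 weeks (earliest finish 26, latest finish 26).
Float = 26 − 26 = 0.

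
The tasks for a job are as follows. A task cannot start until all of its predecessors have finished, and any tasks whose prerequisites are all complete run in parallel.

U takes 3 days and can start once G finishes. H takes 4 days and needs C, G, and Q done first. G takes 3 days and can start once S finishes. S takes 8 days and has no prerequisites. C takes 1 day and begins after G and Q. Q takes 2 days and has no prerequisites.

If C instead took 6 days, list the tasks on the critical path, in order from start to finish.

S, G, C, H

The binding path is S→G→C→H = 8+3+1+4 = 16; finish at 16 days.
Since C is critical, the +5 change carries straight to that chain (now 21 days).
No other chain overtakes it, so the finish is 21 days.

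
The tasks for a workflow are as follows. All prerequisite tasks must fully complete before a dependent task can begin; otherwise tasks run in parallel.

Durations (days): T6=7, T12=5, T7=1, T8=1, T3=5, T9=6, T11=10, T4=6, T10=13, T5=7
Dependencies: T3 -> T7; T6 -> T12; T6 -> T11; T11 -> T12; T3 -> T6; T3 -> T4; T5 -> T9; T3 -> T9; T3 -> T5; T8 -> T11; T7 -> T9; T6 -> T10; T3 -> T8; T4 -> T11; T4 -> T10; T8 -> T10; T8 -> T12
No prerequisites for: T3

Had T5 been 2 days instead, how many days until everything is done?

27

The binding path is T3→T6→T11→T12 = 5+7+10+5 = 27; finish at 27 days.
T5 has 9 days of float (longest path through it is 18).
That remains the longest chain; total 27 days.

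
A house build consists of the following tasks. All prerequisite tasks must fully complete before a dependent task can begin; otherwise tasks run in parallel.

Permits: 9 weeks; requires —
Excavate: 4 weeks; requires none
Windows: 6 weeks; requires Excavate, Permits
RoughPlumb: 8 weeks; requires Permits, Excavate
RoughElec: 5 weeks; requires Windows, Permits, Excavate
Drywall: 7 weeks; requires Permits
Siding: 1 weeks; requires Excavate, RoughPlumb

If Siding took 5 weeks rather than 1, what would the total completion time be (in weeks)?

22

Actual critical path: Permits→Windows→RoughElec = 9+6+5 = 20 ⇒ 20 weeks.
Siding is off the critical path — its longest chain is 18 weeks, giving 2 of slack.
The binding chain switches to Permits→RoughPlumb→Siding = 9+8+5 = 22; finish 22 weeks.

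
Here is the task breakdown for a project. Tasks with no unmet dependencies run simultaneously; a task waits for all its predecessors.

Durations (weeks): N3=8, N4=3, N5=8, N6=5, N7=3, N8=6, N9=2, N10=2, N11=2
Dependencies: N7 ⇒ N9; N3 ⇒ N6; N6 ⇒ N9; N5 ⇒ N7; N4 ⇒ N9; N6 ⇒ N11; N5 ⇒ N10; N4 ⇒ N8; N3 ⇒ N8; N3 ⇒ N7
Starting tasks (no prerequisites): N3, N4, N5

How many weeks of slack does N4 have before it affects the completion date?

N3→N6→N9 = 8+5+2 = 15 sets the makespan at 15 weeks.
The longest chain containing N4 totals 9 weeks.
Float = 15 − 9 = 6.

6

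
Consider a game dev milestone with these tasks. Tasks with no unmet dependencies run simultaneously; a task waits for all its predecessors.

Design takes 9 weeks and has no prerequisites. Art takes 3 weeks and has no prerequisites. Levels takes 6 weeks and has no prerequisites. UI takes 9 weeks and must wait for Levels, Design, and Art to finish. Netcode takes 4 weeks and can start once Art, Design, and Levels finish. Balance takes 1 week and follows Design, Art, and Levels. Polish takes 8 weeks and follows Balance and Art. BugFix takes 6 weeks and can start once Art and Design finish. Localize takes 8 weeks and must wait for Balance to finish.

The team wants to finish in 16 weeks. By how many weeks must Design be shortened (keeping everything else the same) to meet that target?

2

Current finish: 18 weeks; target: 16.
Design is on every critical path, so each week cut from Design cuts the finish by one (this holds down to a finish of 15).
Need 18 − 16 = 2 weeks off Design → Design becomes 7 weeks, finish becomes 16.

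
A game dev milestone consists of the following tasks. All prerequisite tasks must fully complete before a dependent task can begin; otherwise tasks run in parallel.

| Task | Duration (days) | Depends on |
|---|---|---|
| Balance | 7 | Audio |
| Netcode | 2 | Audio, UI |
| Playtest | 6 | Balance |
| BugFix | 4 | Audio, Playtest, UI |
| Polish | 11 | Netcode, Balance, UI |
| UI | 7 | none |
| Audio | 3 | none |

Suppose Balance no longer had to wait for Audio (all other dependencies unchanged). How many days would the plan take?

20

Before: longest chain Audio→Balance→Polish = 3+7+11 = 21, finish 21.
Without Audio→Balance, Balance's earliest start moves from 3 to 0.
New critical path: UI→Netcode→Polish = 7+2+11 = 20 ⇒ 20 days.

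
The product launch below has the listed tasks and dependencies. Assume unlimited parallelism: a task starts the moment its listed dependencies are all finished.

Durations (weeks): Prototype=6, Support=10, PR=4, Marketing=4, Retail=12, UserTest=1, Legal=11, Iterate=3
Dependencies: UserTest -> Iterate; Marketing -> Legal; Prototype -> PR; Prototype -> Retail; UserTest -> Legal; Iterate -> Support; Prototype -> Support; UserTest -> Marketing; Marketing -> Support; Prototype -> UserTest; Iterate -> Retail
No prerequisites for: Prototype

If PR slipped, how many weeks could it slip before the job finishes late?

12

Critical path: Prototype→UserTest→Iterate→Retail = 6+1+3+12 = 22, so the finish is 22 weeks.
Longest path through PR: 10 weeks (earliest finish 10, latest finish 22).
Slack of PR = 18 − 6 = 12 weeks.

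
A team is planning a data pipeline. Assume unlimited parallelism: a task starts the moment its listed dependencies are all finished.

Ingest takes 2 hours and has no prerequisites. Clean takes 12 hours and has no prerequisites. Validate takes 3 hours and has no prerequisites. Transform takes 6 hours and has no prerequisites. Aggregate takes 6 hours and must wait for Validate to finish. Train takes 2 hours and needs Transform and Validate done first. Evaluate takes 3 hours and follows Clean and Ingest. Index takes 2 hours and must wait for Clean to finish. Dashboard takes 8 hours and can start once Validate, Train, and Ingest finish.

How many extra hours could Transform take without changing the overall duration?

Transform→Train→Dashboard = 6+2+8 = 16 sets the makespan at 16 hours.
Transform finishes as early as 6 and must finish by 6.
So Transform can slip 6 − 6 = 0 hours.

0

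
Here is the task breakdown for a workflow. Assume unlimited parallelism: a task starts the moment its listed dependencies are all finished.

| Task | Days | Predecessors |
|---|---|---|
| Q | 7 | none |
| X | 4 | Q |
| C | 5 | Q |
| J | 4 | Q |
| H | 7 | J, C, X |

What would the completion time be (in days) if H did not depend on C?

18

Before: longest chain Q→C→H = 7+5+7 = 19, finish 19.
Without C→H, H's earliest start moves from 12 to 11.
After: Q→X→H = 7+4+7 = 18 → 18 days.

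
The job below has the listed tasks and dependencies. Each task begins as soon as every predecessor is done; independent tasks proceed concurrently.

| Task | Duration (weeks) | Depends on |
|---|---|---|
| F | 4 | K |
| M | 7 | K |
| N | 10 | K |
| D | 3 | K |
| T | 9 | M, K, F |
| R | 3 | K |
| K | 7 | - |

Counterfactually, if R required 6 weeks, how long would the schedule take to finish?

Actual critical path: K→M→T = 7+7+9 = 23 ⇒ 23 weeks.
R has 13 weeks of float (longest path through it is 10).
That remains the longest chain; total 23 weeks.

23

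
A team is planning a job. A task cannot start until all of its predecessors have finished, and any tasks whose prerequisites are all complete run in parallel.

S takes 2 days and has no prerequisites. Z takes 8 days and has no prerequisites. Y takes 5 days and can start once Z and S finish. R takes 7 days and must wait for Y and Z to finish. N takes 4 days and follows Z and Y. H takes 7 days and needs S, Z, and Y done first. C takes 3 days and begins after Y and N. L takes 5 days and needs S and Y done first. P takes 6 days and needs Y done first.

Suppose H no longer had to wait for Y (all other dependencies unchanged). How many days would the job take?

Original critical path: Z→Y→R = 8+5+7 = 20 ⇒ 20 days.
Without Y→H, H's earliest start moves from 13 to 8.
After: Z→Y→R = 8+5+7 = 20 → 20 days.

20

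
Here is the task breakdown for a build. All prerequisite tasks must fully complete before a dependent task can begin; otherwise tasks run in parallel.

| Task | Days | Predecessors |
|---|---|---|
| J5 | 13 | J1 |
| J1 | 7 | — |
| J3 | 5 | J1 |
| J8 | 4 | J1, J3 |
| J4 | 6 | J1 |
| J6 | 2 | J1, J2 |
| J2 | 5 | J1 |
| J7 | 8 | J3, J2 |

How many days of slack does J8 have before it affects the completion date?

4

The longest chain is J1→J2→J7 = 7+5+8 = 20; overall finish 20 days.
Longest path through J8: 16 days (earliest finish 16, latest finish 20).
Slack of J8 = 16 − 12 = 4 days.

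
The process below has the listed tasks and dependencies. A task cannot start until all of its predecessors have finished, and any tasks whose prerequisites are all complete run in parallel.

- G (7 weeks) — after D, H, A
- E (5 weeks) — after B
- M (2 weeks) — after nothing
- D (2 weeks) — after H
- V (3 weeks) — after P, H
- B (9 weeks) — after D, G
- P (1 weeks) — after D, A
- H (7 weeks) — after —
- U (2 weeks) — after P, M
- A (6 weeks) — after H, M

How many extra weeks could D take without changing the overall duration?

4

Critical path: H→A→G→B→E = 7+6+7+9+5 = 34, so the finish is 34 weeks.
D finishes as early as 9 and must finish by 13.
So D can slip 13 − 9 = 4 weeks.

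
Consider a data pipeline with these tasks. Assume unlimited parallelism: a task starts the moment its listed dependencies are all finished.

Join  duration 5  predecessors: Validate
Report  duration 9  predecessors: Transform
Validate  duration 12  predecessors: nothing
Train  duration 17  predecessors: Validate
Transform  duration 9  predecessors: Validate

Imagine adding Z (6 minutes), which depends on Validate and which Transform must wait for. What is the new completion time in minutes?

Originally the schedule takes 30 minutes.
With Z inserted, Transform now waits for max(Validate, Z).
New critical path: Validate→Z→Transform→Report = 12+6+9+9 = 36 ⇒ 36 minutes.

36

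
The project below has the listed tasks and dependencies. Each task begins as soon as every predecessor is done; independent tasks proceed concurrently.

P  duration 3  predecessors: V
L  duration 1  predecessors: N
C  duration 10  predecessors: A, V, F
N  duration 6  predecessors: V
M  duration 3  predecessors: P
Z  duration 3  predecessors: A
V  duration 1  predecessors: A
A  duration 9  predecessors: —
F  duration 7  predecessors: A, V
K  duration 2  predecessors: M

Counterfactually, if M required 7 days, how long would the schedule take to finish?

27

As given, the longest chain is A→V→F→C = 9+1+7+10 = 27, so the finish is 27 days.
M has 9 days of float (longest path through it is 18).
No other chain overtakes it, so the finish is 27 days.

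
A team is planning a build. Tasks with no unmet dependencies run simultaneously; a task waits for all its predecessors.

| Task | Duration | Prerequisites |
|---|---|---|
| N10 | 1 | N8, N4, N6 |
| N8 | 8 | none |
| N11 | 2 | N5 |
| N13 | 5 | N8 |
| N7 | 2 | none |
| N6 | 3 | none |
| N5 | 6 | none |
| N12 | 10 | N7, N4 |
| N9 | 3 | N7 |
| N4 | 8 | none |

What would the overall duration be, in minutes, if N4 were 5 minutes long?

15

Actual critical path: N4→N12 = 8+10 = 18 ⇒ 18 minutes.
N4 is on the critical path; changing it to 5 makes that path 15 minutes.
That remains the longest chain; total 15 minutes.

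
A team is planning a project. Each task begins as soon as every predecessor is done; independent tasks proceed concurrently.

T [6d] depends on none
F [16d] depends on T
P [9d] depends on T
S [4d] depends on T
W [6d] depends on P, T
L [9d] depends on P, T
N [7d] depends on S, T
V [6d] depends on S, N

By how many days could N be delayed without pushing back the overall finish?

1

The longest chain is T→P→L = 6+9+9 = 24; overall finish 24 days.
The longest chain containing N totals 23 days.
So N can slip 18 − 17 = 1 day.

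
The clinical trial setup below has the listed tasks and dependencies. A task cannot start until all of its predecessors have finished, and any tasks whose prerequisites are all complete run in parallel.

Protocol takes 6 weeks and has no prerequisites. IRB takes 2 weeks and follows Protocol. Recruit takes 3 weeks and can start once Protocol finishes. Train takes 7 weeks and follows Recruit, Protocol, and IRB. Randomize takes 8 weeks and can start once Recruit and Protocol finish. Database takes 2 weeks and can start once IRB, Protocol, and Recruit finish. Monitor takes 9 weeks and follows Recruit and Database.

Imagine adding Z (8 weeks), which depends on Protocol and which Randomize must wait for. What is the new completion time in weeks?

Originally the plan takes 20 weeks.
With Z inserted, Randomize now waits for max(Recruit, Protocol, Z).
New critical path: Protocol→Z→Randomize = 6+8+8 = 22 ⇒ 22 weeks.

22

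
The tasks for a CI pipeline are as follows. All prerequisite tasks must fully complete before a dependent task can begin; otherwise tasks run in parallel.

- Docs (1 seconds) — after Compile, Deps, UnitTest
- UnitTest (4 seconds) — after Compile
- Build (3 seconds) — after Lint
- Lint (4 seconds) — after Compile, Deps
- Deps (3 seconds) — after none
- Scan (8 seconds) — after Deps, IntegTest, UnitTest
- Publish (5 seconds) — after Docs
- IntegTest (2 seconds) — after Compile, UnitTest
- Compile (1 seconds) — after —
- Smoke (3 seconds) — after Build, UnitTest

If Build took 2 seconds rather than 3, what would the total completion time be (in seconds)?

Critical path before the change: Compile→UnitTest→IntegTest→Scan = 1+4+2+8 = 15 giving 15 seconds.
The longest path through Build is only 13 seconds, so Build has float 2.
The critical path is still Compile→UnitTest→IntegTest→Scan; finish is now 15 seconds.

15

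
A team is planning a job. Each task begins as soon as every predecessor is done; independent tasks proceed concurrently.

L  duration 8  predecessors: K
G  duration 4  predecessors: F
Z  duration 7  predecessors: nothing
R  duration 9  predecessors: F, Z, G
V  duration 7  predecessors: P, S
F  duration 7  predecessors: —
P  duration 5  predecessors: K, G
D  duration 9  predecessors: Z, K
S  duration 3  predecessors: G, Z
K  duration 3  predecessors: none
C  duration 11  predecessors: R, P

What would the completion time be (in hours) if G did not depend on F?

Original critical path: F→G→R→C = 7+4+9+11 = 31 ⇒ 31 hours.
Without F→G, G's earliest start moves from 7 to 0.
After: F→R→C = 7+9+11 = 27 → 27 hours.

27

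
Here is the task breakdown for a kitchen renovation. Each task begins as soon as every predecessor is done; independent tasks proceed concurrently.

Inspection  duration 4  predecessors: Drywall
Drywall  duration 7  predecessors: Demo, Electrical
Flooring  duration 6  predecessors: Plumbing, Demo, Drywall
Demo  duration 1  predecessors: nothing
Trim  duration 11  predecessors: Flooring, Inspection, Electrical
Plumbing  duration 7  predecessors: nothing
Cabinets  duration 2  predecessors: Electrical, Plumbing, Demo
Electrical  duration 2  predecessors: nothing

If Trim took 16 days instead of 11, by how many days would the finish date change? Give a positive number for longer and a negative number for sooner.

5

Baseline: Electrical→Drywall→Flooring→Trim = 2+7+6+11 = 26 → 26 days.
Trim lies on that path, so at 16 days the path becomes 31 days.
The critical path is still Electrical→Drywall→Flooring→Trim; finish is now 31 days.
Change in finish: 31 − 26 = +5 days.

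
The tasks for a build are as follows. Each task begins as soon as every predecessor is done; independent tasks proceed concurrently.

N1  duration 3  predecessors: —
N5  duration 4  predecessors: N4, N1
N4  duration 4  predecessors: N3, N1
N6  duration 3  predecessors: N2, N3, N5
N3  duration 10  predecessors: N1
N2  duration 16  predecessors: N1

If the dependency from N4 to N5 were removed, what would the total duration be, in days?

With the dependency in place, N1→N3→N4→N5→N6 = 3+10+4+4+3 = 24 sets the finish at 24 days.
Without N4→N5, N5's earliest start moves from 17 to 3.
After: N1→N2→N6 = 3+16+3 = 22 → 22 days.

22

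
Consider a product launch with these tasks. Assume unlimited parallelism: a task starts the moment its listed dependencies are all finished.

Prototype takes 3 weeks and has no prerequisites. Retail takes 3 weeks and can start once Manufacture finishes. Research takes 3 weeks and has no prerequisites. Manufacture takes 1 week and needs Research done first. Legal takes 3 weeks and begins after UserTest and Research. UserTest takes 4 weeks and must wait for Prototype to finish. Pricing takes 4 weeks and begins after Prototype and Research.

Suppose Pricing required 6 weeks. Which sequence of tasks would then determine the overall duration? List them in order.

As given, the longest chain is Prototype→UserTest→Legal = 3+4+3 = 10, so the finish is 10 weeks.
The longest path through Pricing is only 7 weeks, so Pricing has float 3.
The critical path is still Prototype→UserTest→Legal; finish is now 10 weeks.

Prototype, UserTest, Legal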